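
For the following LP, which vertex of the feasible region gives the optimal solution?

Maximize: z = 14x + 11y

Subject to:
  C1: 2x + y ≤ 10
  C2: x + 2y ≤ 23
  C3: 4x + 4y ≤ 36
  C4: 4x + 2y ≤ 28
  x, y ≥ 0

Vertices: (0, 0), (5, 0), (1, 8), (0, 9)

Evaluate the objective at each vertex of the feasible region:
  z(0, 0) = 0
  z(5, 0) = 70
  z(1, 8) = 102  ←
  z(0, 9) = 99
The maximum is at x = 1, y = 8.

(1, 8)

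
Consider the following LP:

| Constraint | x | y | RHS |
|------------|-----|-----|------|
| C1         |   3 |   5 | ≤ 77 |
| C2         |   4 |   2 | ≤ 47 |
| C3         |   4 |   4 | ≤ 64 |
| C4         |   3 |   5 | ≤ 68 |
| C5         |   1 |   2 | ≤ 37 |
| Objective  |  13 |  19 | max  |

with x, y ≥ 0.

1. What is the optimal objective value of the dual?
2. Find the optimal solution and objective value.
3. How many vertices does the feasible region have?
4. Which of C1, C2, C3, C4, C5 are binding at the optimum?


1. 268
2. x = 6, y = 10, z = 268
3. 5
4. C3, C4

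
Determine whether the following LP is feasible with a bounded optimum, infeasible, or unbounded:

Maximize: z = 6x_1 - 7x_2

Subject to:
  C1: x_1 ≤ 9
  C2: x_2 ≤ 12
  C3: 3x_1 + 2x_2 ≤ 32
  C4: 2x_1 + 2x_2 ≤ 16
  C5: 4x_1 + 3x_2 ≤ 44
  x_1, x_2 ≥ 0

Feasible with a bounded optimal solution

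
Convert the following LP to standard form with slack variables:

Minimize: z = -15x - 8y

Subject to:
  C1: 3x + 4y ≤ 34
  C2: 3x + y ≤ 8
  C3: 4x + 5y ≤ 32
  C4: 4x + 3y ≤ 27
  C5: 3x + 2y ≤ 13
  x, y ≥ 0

min z = -15x - 8y

s.t.
  3x + 4y + s1 = 34
  3x + y + s2 = 8
  4x + 5y + s3 = 32
  4x + 3y + s4 = 27
  3x + 2y + s5 = 13
  x, y, s1, s2, s3, s4, s5 ≥ 0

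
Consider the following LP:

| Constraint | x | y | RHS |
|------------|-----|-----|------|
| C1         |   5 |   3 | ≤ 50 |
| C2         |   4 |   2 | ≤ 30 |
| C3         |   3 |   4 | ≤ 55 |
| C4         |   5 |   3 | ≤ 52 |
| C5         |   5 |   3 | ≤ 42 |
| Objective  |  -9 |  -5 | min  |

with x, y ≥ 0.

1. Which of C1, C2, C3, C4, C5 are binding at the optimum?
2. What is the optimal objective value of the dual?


1. C2, C5
2. -72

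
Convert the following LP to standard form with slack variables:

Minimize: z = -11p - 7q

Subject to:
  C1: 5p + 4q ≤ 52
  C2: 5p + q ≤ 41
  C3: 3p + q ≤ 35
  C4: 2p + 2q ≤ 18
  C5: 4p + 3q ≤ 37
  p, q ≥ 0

min z = -11p - 7q

s.t.
  5p + 4q + s1 = 52
  5p + q + s2 = 41
  3p + q + s3 = 35
  2p + 2q + s4 = 18
  4p + 3q + s5 = 37
  p, q, s1, s2, s3, s4, s5 ≥ 0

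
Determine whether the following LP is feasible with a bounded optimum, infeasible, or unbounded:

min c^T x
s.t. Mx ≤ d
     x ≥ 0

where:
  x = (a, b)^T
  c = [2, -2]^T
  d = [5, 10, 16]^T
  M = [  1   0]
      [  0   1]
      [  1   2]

Feasible with a bounded optimal solution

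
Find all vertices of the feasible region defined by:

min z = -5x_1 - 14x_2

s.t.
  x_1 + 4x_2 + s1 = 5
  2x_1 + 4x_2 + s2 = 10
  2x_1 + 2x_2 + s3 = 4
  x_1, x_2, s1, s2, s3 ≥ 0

(0, 0), (2, 0), (1, 1), (0, 1.25)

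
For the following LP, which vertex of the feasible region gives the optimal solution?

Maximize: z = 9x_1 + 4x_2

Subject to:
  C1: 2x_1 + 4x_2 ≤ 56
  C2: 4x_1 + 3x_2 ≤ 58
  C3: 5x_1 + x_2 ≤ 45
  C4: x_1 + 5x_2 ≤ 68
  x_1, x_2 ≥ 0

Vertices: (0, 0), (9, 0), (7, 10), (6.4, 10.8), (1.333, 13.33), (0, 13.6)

Evaluate the objective at each vertex of the feasible region:
  z(0, 0) = 0
  z(9, 0) = 81
  z(7, 10) = 103  ←
  z(6.4, 10.8) = 100.8
  z(1.333, 13.33) = 65.33
  z(0, 13.6) = 54.4
The maximum is at x_1 = 7, x_2 = 10.

(7, 10)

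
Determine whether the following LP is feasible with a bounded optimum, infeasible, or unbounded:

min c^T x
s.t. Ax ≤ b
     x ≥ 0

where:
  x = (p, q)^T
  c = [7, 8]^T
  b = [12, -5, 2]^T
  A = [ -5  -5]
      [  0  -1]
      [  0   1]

Infeasible (no feasible solution exists)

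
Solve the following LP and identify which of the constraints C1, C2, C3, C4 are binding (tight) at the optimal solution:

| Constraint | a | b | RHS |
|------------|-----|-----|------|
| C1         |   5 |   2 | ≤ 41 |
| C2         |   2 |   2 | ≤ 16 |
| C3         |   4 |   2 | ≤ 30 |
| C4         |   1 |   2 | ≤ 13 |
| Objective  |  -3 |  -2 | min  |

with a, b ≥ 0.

At a = 7, b = 1, compute slack b - a·x for each constraint:
  C1: 41 − 37 = 4  (slack)
  C2: 16 − 16 = 0  (binding)
  C3: 30 − 30 = 0  (binding)
  C4: 13 − 9 = 4  (slack)

Optimal: a = 7, b = 1
Binding: C2, C3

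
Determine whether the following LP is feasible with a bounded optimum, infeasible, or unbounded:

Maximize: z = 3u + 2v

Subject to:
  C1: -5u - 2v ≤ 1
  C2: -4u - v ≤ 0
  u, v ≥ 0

Unbounded (objective can increase without bound)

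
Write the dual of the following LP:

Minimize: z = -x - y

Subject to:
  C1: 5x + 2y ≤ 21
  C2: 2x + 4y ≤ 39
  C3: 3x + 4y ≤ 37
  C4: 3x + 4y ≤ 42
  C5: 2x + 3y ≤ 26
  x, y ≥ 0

Primal min cᵀx s.t. Ax ≤ b, x ≥ 0  →  Dual max −bᵀy s.t. Aᵀy ≥ −c, y ≥ 0.

Maximize: z = -21y1 - 39y2 - 37y3 - 42y4 - 26y5

Subject to:
  5y1 + 2y2 + 3y3 + 3y4 + 2y5 ≥ 1
  2y1 + 4y2 + 4y3 + 4y4 + 3y5 ≥ 1
  y1, y2, y3, y4, y5 ≥ 0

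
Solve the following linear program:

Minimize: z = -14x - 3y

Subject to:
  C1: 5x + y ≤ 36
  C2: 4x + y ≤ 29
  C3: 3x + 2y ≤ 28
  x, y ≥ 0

Evaluate the objective at each vertex of the feasible region:
  z(0, 0) = 0
  z(7.2, 0) = -100.8
  z(7, 1) = -101  ←
  z(6, 5) = -99
  z(0, 14) = -42
The minimum is at x = 7, y = 1.

x = 7, y = 1, z = -101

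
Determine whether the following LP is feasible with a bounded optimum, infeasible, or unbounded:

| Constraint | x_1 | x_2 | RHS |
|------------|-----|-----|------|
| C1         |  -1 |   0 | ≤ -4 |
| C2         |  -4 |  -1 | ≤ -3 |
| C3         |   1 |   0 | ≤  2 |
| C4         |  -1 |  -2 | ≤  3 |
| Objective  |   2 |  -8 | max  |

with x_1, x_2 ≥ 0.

Infeasible (no feasible solution exists)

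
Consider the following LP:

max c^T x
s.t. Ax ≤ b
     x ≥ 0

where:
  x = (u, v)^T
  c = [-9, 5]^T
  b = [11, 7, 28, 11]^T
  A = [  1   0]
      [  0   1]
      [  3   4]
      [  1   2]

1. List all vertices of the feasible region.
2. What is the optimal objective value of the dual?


1. (0, 0), (9.333, 0), (6, 2.5), (0, 5.5)
2. 27.5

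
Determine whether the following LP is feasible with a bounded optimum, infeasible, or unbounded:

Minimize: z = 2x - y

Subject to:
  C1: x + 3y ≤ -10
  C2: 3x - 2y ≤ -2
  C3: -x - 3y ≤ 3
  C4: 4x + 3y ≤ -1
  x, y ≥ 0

Infeasible (no feasible solution exists)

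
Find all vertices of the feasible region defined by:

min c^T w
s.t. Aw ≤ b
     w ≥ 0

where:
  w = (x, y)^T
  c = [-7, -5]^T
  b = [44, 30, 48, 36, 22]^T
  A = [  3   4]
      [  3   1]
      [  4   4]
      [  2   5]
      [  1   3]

(0, 0), (10, 0), (9, 3), (8, 4), (0, 7.2)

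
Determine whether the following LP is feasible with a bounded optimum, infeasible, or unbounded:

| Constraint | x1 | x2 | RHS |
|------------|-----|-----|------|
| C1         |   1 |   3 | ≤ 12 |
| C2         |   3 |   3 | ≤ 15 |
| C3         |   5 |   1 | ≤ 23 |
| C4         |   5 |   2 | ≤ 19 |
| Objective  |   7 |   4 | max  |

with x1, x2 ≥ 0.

Feasible with a bounded optimal solution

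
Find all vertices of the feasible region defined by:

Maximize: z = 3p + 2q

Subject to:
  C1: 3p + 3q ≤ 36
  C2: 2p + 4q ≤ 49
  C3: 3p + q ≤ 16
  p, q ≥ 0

(0, 0), (5.333, 0), (2, 10), (0, 12)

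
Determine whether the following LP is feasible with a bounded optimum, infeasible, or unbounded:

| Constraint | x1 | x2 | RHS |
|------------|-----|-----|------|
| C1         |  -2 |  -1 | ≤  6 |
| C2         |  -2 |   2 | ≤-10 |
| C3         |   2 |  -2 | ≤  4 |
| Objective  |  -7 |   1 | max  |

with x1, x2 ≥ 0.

Infeasible (no feasible solution exists)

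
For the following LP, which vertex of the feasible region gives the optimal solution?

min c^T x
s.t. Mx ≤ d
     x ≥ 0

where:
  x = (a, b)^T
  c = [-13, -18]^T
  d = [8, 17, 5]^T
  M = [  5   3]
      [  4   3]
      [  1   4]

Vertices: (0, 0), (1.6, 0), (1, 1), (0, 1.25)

Evaluate the objective at each vertex of the feasible region:
  z(0, 0) = 0
  z(1.6, 0) = -20.8
  z(1, 1) = -31  ←
  z(0, 1.25) = -22.5
The minimum is at a = 1, b = 1.

(1, 1)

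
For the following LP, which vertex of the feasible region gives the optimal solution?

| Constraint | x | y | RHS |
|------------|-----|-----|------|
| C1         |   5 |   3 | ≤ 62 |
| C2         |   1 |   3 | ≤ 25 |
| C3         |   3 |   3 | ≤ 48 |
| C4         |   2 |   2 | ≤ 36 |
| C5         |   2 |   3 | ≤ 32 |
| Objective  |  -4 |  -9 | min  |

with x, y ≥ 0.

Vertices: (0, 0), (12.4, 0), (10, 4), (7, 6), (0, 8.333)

Evaluate the objective at each vertex of the feasible region:
  z(0, 0) = 0
  z(12.4, 0) = -49.6
  z(10, 4) = -76
  z(7, 6) = -82  ←
  z(0, 8.333) = -75
The minimum is at x = 7, y = 6.

(7, 6)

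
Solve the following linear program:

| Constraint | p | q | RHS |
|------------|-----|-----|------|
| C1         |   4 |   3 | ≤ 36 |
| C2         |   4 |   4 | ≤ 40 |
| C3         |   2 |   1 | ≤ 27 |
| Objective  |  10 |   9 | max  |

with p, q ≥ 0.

Evaluate the objective at each vertex of the feasible region:
  z(0, 0) = 0
  z(9, 0) = 90
  z(6, 4) = 96  ←
  z(0, 10) = 90
The maximum is at p = 6, q = 4.

p = 6, q = 4, z = 96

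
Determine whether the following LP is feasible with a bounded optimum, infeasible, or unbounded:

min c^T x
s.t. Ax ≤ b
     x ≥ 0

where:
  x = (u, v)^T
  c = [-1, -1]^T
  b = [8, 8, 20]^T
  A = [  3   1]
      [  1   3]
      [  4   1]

Feasible with a bounded optimal solution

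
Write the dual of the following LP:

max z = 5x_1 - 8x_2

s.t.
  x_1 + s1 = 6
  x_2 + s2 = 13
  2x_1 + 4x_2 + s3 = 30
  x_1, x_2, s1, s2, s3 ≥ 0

Primal max cᵀx s.t. Ax ≤ b, x ≥ 0  →  Dual min bᵀy s.t. Aᵀy ≥ c, y ≥ 0.

Minimize: z = 6y1 + 13y2 + 30y3

Subject to:
  y1 + 2y3 ≥ 5
  y2 + 4y3 ≥ -8
  y1, y2, y3 ≥ 0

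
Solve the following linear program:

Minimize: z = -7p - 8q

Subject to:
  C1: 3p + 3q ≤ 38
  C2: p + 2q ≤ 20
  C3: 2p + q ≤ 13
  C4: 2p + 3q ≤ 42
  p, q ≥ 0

Evaluate the objective at each vertex of the feasible region:
  z(0, 0) = 0
  z(6.5, 0) = -45.5
  z(2, 9) = -86  ←
  z(0, 10) = -80
The minimum is at p = 2, q = 9.

p = 2, q = 9, z = -86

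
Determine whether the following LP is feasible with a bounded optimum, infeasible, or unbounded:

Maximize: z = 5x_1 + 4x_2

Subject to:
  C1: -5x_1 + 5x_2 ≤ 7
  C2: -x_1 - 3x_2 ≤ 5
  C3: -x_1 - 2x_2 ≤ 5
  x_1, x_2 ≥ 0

Unbounded (objective can increase without bound)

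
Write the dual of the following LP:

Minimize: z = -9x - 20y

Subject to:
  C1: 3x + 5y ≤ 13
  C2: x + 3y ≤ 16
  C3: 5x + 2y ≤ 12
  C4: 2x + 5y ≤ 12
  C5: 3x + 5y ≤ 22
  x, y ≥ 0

Primal min cᵀx s.t. Ax ≤ b, x ≥ 0  →  Dual max −bᵀy s.t. Aᵀy ≥ −c, y ≥ 0.

Maximize: z = -13y1 - 16y2 - 12y3 - 12y4 - 22y5

Subject to:
  3y1 + y2 + 5y3 + 2y4 + 3y5 ≥ 9
  5y1 + 3y2 + 2y3 + 5y4 + 5y5 ≥ 20
  y1, y2, y3, y4, y5 ≥ 0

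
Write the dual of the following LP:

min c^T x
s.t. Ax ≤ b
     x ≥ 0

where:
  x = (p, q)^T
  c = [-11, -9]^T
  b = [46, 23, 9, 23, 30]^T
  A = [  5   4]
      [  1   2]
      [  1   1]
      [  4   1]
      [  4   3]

Primal min cᵀx s.t. Ax ≤ b, x ≥ 0  →  Dual max −bᵀy s.t. Aᵀy ≥ −c, y ≥ 0.

Maximize: z = -46y1 - 23y2 - 9y3 - 23y4 - 30y5

Subject to:
  5y1 + y2 + y3 + 4y4 + 4y5 ≥ 11
  4y1 + 2y2 + y3 + y4 + 3y5 ≥ 9
  y1, y2, y3, y4, y5 ≥ 0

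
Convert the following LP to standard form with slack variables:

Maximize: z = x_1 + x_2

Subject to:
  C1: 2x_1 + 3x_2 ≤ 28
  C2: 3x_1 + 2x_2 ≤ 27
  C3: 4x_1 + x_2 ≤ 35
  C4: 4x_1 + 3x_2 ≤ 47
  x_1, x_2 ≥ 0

max z = x_1 + x_2

s.t.
  2x_1 + 3x_2 + s1 = 28
  3x_1 + 2x_2 + s2 = 27
  4x_1 + x_2 + s3 = 35
  4x_1 + 3x_2 + s4 = 47
  x_1, x_2, s1, s2, s3, s4 ≥ 0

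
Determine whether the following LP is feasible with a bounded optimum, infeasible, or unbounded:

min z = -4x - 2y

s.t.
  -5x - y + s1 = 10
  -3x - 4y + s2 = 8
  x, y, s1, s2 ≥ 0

Unbounded (objective can decrease without bound)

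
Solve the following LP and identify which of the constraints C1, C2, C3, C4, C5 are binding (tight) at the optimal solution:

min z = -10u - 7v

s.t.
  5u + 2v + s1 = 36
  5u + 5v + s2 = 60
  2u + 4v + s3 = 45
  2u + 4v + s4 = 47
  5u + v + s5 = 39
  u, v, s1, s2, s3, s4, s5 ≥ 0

At u = 4, v = 8, compute slack b - a·x for each constraint:
  C1: 36 − 36 = 0  (binding)
  C2: 60 − 60 = 0  (binding)
  C3: 45 − 40 = 5  (slack)
  C4: 47 − 40 = 7  (slack)
  C5: 39 − 28 = 11  (slack)

Optimal: u = 4, v = 8
Binding: C1, C2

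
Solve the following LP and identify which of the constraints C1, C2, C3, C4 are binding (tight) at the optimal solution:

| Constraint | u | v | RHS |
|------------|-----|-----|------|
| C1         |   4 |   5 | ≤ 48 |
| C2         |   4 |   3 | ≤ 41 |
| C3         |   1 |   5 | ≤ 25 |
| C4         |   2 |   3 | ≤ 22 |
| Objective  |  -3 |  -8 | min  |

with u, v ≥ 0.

At u = 5, v = 4, compute slack b - a·x for each constraint:
  C1: 48 − 40 = 8  (slack)
  C2: 41 − 32 = 9  (slack)
  C3: 25 − 25 = 0  (binding)
  C4: 22 − 22 = 0  (binding)

Optimal: u = 5, v = 4
Binding: C3, C4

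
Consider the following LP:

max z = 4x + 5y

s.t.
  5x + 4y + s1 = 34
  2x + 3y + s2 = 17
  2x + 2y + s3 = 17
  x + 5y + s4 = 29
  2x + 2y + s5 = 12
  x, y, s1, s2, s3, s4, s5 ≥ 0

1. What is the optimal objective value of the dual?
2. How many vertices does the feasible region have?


1. 29
2. 4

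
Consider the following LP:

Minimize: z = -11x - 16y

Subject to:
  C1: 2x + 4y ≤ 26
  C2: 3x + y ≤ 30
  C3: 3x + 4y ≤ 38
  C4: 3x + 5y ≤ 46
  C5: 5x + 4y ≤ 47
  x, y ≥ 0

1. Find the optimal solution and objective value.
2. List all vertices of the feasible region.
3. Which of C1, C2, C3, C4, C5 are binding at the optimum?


1. x = 7, y = 3, z = -125
2. (0, 0), (9.4, 0), (7, 3), (0, 6.5)
3. C1, C5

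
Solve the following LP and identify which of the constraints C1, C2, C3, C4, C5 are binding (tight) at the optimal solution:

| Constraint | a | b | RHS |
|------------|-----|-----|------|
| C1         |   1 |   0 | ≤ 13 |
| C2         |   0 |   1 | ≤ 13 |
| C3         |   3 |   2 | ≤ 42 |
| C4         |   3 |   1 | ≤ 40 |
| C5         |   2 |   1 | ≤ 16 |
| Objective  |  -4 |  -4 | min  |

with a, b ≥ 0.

At a = 1.5, b = 13, compute slack b - a·x for each constraint:
  C1: 13 − 1.5 = 11.5  (slack)
  C2: 13 − 13 = 0  (binding)
  C3: 42 − 30.5 = 11.5  (slack)
  C4: 40 − 17.5 = 22.5  (slack)
  C5: 16 − 16 = 0  (binding)

Optimal: a = 1.5, b = 13
Binding: C2, C5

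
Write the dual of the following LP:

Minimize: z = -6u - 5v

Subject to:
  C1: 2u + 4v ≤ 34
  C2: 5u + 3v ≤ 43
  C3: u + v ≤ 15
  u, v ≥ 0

Primal min cᵀx s.t. Ax ≤ b, x ≥ 0  →  Dual max −bᵀy s.t. Aᵀy ≥ −c, y ≥ 0.

Maximize: z = -34y1 - 43y2 - 15y3

Subject to:
  2y1 + 5y2 + y3 ≥ 6
  4y1 + 3y2 + y3 ≥ 5
  y1, y2, y3 ≥ 0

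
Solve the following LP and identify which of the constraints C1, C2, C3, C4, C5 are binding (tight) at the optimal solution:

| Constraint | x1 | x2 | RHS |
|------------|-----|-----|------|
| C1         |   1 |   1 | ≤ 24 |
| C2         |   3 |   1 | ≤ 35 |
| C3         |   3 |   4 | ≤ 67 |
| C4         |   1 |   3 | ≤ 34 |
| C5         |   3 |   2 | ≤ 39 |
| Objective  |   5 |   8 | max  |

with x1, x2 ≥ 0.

At x1 = 7, x2 = 9, compute slack b - a·x for each constraint:
  C1: 24 − 16 = 8  (slack)
  C2: 35 − 30 = 5  (slack)
  C3: 67 − 57 = 10  (slack)
  C4: 34 − 34 = 0  (binding)
  C5: 39 − 39 = 0  (binding)

Optimal: x1 = 7, x2 = 9
Binding: C4, C5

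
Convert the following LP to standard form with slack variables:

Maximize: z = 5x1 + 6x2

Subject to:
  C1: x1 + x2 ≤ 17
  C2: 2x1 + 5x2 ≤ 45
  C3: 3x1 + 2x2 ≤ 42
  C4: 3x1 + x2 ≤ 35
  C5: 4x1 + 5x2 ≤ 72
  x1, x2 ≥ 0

max z = 5x1 + 6x2

s.t.
  x1 + x2 + s1 = 17
  2x1 + 5x2 + s2 = 45
  3x1 + 2x2 + s3 = 42
  3x1 + x2 + s4 = 35
  4x1 + 5x2 + s5 = 72
  x1, x2, s1, s2, s3, s4, s5 ≥ 0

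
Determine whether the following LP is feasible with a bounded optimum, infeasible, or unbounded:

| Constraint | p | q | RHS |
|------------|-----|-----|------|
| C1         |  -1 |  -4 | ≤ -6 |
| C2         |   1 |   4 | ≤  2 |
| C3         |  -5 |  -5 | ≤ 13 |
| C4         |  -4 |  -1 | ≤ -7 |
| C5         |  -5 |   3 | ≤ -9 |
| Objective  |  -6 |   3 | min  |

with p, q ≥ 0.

Infeasible (no feasible solution exists)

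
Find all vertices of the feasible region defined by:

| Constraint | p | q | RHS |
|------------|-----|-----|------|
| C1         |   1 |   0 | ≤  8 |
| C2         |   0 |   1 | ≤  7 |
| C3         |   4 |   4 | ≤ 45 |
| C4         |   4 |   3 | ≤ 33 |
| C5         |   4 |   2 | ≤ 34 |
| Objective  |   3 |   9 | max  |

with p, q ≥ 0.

(0, 0), (8, 0), (8, 0.3333), (3, 7), (0, 7)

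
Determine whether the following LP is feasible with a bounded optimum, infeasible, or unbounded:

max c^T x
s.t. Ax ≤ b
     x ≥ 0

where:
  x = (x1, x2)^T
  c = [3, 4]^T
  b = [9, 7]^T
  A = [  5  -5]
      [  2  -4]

Unbounded (objective can increase without bound)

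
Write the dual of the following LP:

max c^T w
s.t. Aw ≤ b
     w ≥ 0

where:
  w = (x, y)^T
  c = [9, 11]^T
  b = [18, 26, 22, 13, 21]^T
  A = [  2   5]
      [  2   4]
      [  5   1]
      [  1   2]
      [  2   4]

Primal max cᵀx s.t. Ax ≤ b, x ≥ 0  →  Dual min bᵀy s.t. Aᵀy ≥ c, y ≥ 0.

Minimize: z = 18y1 + 26y2 + 22y3 + 13y4 + 21y5

Subject to:
  2y1 + 2y2 + 5y3 + y4 + 2y5 ≥ 9
  5y1 + 4y2 + y3 + 2y4 + 4y5 ≥ 11
  y1, y2, y3, y4, y5 ≥ 0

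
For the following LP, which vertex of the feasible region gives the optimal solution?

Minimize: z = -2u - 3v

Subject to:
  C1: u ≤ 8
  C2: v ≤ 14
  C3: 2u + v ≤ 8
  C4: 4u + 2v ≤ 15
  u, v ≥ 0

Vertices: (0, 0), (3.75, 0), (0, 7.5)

Evaluate the objective at each vertex of the feasible region:
  z(0, 0) = 0
  z(3.75, 0) = -7.5
  z(0, 7.5) = -22.5  ←
The minimum is at u = 0, v = 7.5.

(0, 7.5)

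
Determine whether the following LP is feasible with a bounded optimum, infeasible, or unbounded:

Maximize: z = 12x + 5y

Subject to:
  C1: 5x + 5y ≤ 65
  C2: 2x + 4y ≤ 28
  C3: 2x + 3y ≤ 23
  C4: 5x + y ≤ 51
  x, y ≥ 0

Feasible with a bounded optimal solution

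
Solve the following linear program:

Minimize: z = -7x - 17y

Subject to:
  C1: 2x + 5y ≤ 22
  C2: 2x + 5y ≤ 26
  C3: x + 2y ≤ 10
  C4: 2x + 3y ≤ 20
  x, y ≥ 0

Evaluate the objective at each vertex of the feasible region:
  z(0, 0) = 0
  z(10, 0) = -70
  z(6, 2) = -76  ←
  z(0, 4.4) = -74.8
The minimum is at x = 6, y = 2.

x = 6, y = 2, z = -76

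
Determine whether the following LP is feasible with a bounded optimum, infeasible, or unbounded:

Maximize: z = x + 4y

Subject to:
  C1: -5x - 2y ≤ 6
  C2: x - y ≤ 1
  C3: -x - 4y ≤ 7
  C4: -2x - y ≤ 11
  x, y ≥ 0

Unbounded (objective can increase without bound)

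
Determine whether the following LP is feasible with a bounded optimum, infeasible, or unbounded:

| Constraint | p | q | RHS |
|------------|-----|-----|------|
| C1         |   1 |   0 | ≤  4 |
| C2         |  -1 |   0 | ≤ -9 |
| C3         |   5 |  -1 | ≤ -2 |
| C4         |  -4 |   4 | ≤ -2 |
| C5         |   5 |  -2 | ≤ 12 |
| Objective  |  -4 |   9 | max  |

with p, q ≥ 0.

Infeasible (no feasible solution exists)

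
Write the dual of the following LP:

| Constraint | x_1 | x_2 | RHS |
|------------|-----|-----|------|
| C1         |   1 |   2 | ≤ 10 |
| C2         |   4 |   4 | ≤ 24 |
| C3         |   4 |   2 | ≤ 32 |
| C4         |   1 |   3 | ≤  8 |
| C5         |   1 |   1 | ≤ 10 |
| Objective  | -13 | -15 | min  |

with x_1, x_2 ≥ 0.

Primal min cᵀx s.t. Ax ≤ b, x ≥ 0  →  Dual max −bᵀy s.t. Aᵀy ≥ −c, y ≥ 0.

Maximize: z = -10y1 - 24y2 - 32y3 - 8y4 - 10y5

Subject to:
  y1 + 4y2 + 4y3 + y4 + y5 ≥ 13
  2y1 + 4y2 + 2y3 + 3y4 + y5 ≥ 15
  y1, y2, y3, y4, y5 ≥ 0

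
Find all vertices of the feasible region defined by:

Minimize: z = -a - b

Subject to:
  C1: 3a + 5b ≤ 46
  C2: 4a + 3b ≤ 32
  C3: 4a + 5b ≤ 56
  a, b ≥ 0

(0, 0), (8, 0), (2, 8), (0, 9.2)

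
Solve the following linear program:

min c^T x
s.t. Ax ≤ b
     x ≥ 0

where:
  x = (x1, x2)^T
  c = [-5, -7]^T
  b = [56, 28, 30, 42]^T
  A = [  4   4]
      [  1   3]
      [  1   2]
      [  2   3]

Evaluate the objective at each vertex of the feasible region:
  z(0, 0) = 0
  z(14, 0) = -70
  z(7, 7) = -84  ←
  z(0, 9.333) = -65.33
The minimum is at x1 = 7, x2 = 7.

x1 = 7, x2 = 7, z = -84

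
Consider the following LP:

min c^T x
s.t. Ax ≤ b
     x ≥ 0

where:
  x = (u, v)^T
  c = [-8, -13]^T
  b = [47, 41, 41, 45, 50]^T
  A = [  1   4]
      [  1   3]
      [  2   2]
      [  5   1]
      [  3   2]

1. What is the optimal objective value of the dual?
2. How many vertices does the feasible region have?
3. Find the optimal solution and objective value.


1. -186
2. 4
3. u = 7, v = 10, z = -186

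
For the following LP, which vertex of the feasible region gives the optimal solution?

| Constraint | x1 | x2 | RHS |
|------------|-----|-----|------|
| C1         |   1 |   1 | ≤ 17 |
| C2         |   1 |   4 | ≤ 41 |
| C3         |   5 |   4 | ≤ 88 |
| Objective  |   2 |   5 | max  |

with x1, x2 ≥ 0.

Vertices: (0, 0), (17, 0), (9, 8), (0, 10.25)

Evaluate the objective at each vertex of the feasible region:
  z(0, 0) = 0
  z(17, 0) = 34
  z(9, 8) = 58  ←
  z(0, 10.25) = 51.25
The maximum is at x1 = 9, x2 = 8.

(9, 8)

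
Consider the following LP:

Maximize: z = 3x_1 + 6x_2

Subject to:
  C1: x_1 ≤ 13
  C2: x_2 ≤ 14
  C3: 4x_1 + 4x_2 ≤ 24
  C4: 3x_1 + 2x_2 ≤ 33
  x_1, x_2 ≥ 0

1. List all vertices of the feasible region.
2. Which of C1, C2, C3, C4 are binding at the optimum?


1. (0, 0), (6, 0), (0, 6)
2. C3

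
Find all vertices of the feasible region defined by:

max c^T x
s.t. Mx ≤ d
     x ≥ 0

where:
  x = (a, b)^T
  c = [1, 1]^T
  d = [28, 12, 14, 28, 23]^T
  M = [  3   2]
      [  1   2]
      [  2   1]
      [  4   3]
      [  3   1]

(0, 0), (7, 0), (4, 4), (0, 6)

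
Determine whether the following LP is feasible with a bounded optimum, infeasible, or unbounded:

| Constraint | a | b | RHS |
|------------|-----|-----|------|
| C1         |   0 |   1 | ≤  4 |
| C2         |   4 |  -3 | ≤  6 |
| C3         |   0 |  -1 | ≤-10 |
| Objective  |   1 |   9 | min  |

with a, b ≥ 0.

Infeasible (no feasible solution exists)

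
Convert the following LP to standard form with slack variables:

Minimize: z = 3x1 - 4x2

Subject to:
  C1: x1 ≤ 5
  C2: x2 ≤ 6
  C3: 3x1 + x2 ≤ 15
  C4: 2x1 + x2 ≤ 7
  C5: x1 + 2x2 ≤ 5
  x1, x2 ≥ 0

min z = 3x1 - 4x2

s.t.
  x1 + s1 = 5
  x2 + s2 = 6
  3x1 + x2 + s3 = 15
  2x1 + x2 + s4 = 7
  x1 + 2x2 + s5 = 5
  x1, x2, s1, s2, s3, s4, s5 ≥ 0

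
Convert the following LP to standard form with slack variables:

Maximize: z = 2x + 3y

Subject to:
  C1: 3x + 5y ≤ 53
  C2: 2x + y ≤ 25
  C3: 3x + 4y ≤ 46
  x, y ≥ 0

max z = 2x + 3y

s.t.
  3x + 5y + s1 = 53
  2x + y + s2 = 25
  3x + 4y + s3 = 46
  x, y, s1, s2, s3 ≥ 0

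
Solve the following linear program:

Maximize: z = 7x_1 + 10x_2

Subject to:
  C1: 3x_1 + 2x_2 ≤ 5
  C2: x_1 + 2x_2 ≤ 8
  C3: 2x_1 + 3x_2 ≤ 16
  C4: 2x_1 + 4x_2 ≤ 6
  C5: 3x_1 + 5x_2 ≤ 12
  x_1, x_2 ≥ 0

Evaluate the objective at each vertex of the feasible region:
  z(0, 0) = 0
  z(1.667, 0) = 11.67
  z(1, 1) = 17  ←
  z(0, 1.5) = 15
The maximum is at x_1 = 1, x_2 = 1.

x_1 = 1, x_2 = 1, z = 17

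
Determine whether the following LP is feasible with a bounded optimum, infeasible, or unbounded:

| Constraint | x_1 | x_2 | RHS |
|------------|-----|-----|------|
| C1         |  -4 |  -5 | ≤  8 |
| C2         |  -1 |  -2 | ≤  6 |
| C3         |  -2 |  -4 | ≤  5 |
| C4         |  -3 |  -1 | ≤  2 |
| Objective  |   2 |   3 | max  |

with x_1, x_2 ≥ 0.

Unbounded (objective can increase without bound)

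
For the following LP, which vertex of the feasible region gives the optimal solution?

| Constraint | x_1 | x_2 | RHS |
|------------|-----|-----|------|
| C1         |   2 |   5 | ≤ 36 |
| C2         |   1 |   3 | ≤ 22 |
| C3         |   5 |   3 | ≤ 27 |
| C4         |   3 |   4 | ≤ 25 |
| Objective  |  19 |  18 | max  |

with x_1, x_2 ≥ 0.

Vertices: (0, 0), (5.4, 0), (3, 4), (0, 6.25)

Evaluate the objective at each vertex of the feasible region:
  z(0, 0) = 0
  z(5.4, 0) = 102.6
  z(3, 4) = 129  ←
  z(0, 6.25) = 112.5
The maximum is at x_1 = 3, x_2 = 4.

(3, 4)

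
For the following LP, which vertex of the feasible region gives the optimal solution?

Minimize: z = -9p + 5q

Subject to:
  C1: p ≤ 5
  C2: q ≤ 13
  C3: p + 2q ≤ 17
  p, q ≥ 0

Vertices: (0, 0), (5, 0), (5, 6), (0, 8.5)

Evaluate the objective at each vertex of the feasible region:
  z(0, 0) = 0
  z(5, 0) = -45  ←
  z(5, 6) = -15
  z(0, 8.5) = 42.5
The minimum is at p = 5, q = 0.

(5, 0)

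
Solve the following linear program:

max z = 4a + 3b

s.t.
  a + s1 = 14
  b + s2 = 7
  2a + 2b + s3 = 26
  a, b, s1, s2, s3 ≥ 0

Evaluate the objective at each vertex of the feasible region:
  z(0, 0) = 0
  z(13, 0) = 52  ←
  z(6, 7) = 45
  z(0, 7) = 21
The maximum is at a = 13, b = 0.

a = 13, b = 0, z = 52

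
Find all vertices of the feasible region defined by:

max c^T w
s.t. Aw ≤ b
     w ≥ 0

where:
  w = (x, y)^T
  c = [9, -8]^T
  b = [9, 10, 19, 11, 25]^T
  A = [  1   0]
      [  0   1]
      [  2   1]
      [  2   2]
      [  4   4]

(0, 0), (5.5, 0), (0, 5.5)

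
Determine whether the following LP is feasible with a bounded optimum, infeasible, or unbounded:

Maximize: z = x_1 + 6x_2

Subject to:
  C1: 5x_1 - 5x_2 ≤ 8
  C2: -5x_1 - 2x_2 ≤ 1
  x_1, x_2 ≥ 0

Unbounded (objective can increase without bound)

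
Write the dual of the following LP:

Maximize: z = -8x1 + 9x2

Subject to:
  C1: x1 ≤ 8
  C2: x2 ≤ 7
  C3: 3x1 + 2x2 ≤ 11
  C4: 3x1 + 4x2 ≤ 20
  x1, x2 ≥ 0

Primal max cᵀx s.t. Ax ≤ b, x ≥ 0  →  Dual min bᵀy s.t. Aᵀy ≥ c, y ≥ 0.

Minimize: z = 8y1 + 7y2 + 11y3 + 20y4

Subject to:
  y1 + 3y3 + 3y4 ≥ -8
  y2 + 2y3 + 4y4 ≥ 9
  y1, y2, y3, y4 ≥ 0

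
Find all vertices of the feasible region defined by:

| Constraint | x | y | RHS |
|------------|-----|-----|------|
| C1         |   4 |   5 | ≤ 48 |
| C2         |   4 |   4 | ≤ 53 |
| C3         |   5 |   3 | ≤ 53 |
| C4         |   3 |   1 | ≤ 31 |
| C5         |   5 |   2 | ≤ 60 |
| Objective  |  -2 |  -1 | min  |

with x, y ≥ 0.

(0, 0), (10.33, 0), (10, 1), (9.308, 2.154), (0, 9.6)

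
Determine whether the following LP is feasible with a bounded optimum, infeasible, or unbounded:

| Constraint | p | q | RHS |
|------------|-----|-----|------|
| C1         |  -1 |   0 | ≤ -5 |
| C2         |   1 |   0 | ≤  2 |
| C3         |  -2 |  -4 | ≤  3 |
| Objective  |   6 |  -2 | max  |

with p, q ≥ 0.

Infeasible (no feasible solution exists)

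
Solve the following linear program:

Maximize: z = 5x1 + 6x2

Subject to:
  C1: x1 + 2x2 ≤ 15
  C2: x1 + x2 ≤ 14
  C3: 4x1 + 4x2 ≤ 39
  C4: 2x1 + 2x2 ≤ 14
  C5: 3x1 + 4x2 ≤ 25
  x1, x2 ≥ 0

Evaluate the objective at each vertex of the feasible region:
  z(0, 0) = 0
  z(7, 0) = 35
  z(3, 4) = 39  ←
  z(0, 6.25) = 37.5
The maximum is at x1 = 3, x2 = 4.

x1 = 3, x2 = 4, z = 39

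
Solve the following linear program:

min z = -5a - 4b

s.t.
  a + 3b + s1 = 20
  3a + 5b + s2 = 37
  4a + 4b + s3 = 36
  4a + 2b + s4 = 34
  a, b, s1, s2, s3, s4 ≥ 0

Evaluate the objective at each vertex of the feasible region:
  z(0, 0) = 0
  z(8.5, 0) = -42.5
  z(8, 1) = -44  ←
  z(4, 5) = -40
  z(2.75, 5.75) = -36.75
  z(0, 6.667) = -26.67
The minimum is at a = 8, b = 1.

a = 8, b = 1, z = -44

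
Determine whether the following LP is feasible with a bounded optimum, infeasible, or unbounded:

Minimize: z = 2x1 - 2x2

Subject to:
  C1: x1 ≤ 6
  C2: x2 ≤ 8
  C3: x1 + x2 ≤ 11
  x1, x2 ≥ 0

Feasible with a bounded optimal solution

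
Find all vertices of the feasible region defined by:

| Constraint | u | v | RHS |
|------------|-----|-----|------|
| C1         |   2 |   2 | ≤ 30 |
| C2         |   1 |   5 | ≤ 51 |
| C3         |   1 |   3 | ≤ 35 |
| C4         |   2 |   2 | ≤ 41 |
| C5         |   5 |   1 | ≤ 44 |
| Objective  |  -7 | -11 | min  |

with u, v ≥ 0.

(0, 0), (8.8, 0), (7.25, 7.75), (6, 9), (0, 10.2)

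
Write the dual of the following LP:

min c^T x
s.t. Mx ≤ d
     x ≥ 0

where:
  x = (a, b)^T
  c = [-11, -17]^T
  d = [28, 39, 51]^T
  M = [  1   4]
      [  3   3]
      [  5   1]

Primal min cᵀx s.t. Ax ≤ b, x ≥ 0  →  Dual max −bᵀy s.t. Aᵀy ≥ −c, y ≥ 0.

Maximize: z = -28y1 - 39y2 - 51y3

Subject to:
  y1 + 3y2 + 5y3 ≥ 11
  4y1 + 3y2 + y3 ≥ 17
  y1, y2, y3 ≥ 0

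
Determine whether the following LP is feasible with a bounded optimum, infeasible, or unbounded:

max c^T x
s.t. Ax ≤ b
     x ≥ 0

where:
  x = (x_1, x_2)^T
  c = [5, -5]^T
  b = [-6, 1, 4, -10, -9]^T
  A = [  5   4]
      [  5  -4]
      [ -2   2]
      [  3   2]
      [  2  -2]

Infeasible (no feasible solution exists)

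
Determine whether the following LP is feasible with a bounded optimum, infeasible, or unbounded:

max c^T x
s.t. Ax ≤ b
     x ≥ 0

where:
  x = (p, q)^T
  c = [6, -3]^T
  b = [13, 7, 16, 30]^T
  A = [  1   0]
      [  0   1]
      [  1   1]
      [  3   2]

Feasible with a bounded optimal solution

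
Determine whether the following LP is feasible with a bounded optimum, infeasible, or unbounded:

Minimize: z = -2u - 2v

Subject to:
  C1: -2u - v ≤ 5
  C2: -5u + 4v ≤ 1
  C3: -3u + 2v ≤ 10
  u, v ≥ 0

Unbounded (objective can decrease without bound)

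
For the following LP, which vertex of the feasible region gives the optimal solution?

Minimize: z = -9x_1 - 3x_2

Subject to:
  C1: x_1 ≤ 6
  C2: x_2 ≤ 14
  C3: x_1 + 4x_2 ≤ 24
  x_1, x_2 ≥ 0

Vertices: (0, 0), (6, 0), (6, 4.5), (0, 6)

Evaluate the objective at each vertex of the feasible region:
  z(0, 0) = 0
  z(6, 0) = -54
  z(6, 4.5) = -67.5  ←
  z(0, 6) = -18
The minimum is at x_1 = 6, x_2 = 4.5.

(6, 4.5)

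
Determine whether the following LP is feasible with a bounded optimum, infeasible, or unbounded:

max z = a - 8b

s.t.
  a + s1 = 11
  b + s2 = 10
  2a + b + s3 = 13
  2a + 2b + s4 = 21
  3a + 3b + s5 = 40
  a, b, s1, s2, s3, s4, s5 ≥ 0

Feasible with a bounded optimal solution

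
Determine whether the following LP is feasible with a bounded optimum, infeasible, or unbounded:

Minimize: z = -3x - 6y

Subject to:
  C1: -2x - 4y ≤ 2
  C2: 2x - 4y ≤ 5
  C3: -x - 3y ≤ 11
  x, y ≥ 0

Unbounded (objective can decrease without bound)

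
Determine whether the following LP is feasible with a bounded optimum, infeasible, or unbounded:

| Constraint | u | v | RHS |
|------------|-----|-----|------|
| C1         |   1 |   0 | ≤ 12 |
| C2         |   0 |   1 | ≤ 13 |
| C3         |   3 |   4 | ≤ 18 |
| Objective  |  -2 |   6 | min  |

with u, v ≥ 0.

Feasible with a bounded optimal solution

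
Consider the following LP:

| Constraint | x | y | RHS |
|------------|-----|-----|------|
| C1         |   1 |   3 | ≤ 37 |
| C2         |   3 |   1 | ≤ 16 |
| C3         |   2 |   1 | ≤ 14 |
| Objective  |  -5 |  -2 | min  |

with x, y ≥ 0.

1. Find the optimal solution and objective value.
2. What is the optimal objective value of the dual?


1. x = 2, y = 10, z = -30
2. -30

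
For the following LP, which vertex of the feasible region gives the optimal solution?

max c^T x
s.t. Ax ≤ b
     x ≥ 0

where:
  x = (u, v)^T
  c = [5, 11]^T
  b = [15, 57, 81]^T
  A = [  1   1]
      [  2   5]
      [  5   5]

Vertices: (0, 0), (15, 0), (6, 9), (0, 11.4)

Evaluate the objective at each vertex of the feasible region:
  z(0, 0) = 0
  z(15, 0) = 75
  z(6, 9) = 129  ←
  z(0, 11.4) = 125.4
The maximum is at u = 6, v = 9.

(6, 9)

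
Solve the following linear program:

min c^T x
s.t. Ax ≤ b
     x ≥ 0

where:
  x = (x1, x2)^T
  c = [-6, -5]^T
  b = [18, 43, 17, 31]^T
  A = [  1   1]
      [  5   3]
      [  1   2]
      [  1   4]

Evaluate the objective at each vertex of the feasible region:
  z(0, 0) = 0
  z(8.6, 0) = -51.6
  z(5, 6) = -60  ←
  z(3, 7) = -53
  z(0, 7.75) = -38.75
The minimum is at x1 = 5, x2 = 6.

x1 = 5, x2 = 6, z = -60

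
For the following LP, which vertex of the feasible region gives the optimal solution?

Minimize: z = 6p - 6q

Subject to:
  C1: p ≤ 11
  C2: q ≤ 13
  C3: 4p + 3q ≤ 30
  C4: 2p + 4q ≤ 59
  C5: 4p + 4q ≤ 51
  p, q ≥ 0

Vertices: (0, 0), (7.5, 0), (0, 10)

Evaluate the objective at each vertex of the feasible region:
  z(0, 0) = 0
  z(7.5, 0) = 45
  z(0, 10) = -60  ←
The minimum is at p = 0, q = 10.

(0, 10)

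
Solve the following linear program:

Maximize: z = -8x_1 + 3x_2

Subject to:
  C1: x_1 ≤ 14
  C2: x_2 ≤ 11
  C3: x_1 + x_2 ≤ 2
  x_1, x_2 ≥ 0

Evaluate the objective at each vertex of the feasible region:
  z(0, 0) = 0
  z(2, 0) = -16
  z(0, 2) = 6  ←
The maximum is at x_1 = 0, x_2 = 2.

x_1 = 0, x_2 = 2, z = 6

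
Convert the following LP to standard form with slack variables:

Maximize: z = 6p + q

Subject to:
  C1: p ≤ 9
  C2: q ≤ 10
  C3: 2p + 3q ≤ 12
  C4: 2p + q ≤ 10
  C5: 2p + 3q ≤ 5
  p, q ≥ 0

max z = 6p + q

s.t.
  p + s1 = 9
  q + s2 = 10
  2p + 3q + s3 = 12
  2p + q + s4 = 10
  2p + 3q + s5 = 5
  p, q, s1, s2, s3, s4, s5 ≥ 0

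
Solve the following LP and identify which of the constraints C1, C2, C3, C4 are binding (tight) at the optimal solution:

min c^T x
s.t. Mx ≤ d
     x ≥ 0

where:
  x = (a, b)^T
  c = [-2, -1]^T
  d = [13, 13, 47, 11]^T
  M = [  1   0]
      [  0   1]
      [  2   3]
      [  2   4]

At a = 5.5, b = 0, compute slack b - a·x for each constraint:
  C1: 13 − 5.5 = 7.5  (slack)
  C2: 13 − 0 = 13  (slack)
  C3: 47 − 11 = 36  (slack)
  C4: 11 − 11 = 0  (binding)

Optimal: a = 5.5, b = 0
Binding: C4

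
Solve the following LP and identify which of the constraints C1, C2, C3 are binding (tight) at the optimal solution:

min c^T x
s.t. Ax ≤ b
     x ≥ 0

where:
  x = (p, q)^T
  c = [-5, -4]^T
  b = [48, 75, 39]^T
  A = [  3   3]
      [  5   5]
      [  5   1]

At p = 6, q = 9, compute slack b - a·x for each constraint:
  C1: 48 − 45 = 3  (slack)
  C2: 75 − 75 = 0  (binding)
  C3: 39 − 39 = 0  (binding)

Optimal: p = 6, q = 9
Binding: C2, C3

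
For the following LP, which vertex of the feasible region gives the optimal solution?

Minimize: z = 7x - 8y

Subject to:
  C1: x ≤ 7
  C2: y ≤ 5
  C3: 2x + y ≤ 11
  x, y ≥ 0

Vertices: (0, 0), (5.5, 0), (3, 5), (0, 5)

Evaluate the objective at each vertex of the feasible region:
  z(0, 0) = 0
  z(5.5, 0) = 38.5
  z(3, 5) = -19
  z(0, 5) = -40  ←
The minimum is at x = 0, y = 5.

(0, 5)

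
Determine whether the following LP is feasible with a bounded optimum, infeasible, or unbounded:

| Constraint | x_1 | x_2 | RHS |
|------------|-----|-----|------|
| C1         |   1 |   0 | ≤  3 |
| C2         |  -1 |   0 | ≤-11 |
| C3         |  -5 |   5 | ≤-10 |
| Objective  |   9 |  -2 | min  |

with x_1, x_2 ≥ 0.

Infeasible (no feasible solution exists)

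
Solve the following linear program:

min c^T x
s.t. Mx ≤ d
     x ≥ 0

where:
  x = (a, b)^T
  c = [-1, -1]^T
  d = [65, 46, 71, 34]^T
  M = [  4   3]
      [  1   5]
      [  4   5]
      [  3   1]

Evaluate the objective at each vertex of the feasible region:
  z(0, 0) = 0
  z(11.33, 0) = -11.33
  z(9, 7) = -16  ←
  z(8.333, 7.533) = -15.87
  z(0, 9.2) = -9.2
The minimum is at a = 9, b = 7.

a = 9, b = 7, z = -16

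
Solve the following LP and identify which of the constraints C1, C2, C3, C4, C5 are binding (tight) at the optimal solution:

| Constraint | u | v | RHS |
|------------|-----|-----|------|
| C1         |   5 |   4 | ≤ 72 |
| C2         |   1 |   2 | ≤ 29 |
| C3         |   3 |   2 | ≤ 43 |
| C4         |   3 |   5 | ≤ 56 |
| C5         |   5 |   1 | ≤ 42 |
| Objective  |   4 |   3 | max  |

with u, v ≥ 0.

At u = 7, v = 7, compute slack b - a·x for each constraint:
  C1: 72 − 63 = 9  (slack)
  C2: 29 − 21 = 8  (slack)
  C3: 43 − 35 = 8  (slack)
  C4: 56 − 56 = 0  (binding)
  C5: 42 − 42 = 0  (binding)

Optimal: u = 7, v = 7
Binding: C4, C5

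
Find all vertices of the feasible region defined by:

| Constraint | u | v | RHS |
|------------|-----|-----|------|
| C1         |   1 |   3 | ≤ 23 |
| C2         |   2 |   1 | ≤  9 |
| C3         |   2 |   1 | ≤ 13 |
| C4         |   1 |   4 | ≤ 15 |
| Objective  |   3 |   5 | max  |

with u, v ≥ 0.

(0, 0), (4.5, 0), (3, 3), (0, 3.75)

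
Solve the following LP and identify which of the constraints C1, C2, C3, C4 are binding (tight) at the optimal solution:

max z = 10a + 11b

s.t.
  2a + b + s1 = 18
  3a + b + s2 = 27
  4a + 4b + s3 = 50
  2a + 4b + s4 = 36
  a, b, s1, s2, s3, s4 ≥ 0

At a = 6, b = 6, compute slack b - a·x for each constraint:
  C1: 18 − 18 = 0  (binding)
  C2: 27 − 24 = 3  (slack)
  C3: 50 − 48 = 2  (slack)
  C4: 36 − 36 = 0  (binding)

Optimal: a = 6, b = 6
Binding: C1, C4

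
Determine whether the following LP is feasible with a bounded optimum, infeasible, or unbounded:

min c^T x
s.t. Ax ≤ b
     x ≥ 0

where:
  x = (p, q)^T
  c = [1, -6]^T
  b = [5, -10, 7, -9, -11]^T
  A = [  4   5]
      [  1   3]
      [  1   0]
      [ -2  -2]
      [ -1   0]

Infeasible (no feasible solution exists)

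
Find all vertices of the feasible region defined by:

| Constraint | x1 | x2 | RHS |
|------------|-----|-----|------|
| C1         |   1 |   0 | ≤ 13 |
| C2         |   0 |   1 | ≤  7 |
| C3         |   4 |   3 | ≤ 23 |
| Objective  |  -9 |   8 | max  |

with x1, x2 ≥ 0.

(0, 0), (5.75, 0), (0.5, 7), (0, 7)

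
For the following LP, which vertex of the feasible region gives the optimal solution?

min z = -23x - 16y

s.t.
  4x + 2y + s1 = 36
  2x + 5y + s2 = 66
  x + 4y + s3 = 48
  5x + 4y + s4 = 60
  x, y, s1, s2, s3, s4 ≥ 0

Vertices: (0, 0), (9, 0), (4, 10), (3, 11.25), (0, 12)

Evaluate the objective at each vertex of the feasible region:
  z(0, 0) = 0
  z(9, 0) = -207
  z(4, 10) = -252  ←
  z(3, 11.25) = -249
  z(0, 12) = -192
The minimum is at x = 4, y = 10.

(4, 10)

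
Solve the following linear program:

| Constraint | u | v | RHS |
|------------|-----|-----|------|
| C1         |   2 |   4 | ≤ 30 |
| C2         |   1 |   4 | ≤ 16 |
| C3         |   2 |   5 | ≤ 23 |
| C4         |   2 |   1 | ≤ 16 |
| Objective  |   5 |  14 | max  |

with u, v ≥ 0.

Evaluate the objective at each vertex of the feasible region:
  z(0, 0) = 0
  z(8, 0) = 40
  z(7.125, 1.75) = 60.12
  z(4, 3) = 62  ←
  z(0, 4) = 56
The maximum is at u = 4, v = 3.

u = 4, v = 3, z = 62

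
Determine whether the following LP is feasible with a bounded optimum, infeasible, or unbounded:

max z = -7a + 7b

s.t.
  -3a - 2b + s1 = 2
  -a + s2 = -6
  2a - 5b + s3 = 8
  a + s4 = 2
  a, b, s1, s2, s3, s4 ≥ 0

Infeasible (no feasible solution exists)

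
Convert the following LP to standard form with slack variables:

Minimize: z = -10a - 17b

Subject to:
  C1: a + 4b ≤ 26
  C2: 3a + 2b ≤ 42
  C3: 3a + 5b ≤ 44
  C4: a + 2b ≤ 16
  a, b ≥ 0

min z = -10a - 17b

s.t.
  a + 4b + s1 = 26
  3a + 2b + s2 = 42
  3a + 5b + s3 = 44
  a + 2b + s4 = 16
  a, b, s1, s2, s3, s4 ≥ 0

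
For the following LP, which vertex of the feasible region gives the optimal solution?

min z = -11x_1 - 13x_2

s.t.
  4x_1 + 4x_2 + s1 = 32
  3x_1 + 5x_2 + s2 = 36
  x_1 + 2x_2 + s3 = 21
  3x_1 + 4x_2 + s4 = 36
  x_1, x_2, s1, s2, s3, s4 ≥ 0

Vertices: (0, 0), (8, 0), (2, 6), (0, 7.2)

Evaluate the objective at each vertex of the feasible region:
  z(0, 0) = 0
  z(8, 0) = -88
  z(2, 6) = -100  ←
  z(0, 7.2) = -93.6
The minimum is at x_1 = 2, x_2 = 6.

(2, 6)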